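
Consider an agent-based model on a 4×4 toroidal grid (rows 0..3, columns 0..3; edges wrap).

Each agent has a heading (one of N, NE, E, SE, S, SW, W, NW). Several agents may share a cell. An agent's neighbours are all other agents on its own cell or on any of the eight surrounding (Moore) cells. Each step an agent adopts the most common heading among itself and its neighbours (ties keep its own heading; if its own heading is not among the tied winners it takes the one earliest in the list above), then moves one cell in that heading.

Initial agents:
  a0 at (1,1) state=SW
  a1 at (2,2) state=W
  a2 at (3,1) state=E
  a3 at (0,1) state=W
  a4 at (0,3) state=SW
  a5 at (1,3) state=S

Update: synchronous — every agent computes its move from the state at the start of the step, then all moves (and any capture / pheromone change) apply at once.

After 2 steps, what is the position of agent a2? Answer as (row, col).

(3, 3)

t=1: a0@(1,0):W a1@(2,1):W a2@(3,0):W a3@(0,0):W a4@(1,2):SW a5@(2,3):S
t=2: a0@(1,3):W a1@(2,0):W a2@(3,3):W a3@(0,3):W a4@(2,1):SW a5@(2,2):W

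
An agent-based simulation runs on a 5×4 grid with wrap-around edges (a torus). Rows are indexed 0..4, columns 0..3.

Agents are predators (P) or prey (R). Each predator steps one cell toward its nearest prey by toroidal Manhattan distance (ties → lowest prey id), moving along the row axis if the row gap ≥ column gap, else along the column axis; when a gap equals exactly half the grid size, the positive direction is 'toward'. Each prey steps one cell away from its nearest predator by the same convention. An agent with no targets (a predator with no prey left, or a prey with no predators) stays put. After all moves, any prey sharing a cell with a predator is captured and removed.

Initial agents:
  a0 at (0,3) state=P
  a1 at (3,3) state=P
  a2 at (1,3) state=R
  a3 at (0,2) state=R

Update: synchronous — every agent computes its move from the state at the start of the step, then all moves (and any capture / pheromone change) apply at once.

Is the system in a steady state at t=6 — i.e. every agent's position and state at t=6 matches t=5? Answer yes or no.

t=1: a0@(1,3):P a1@(2,3):P a3@(0,1):R
t=2: a0@(1,0):P a1@(1,3):P a3@(0,0):R
t=3: a0@(0,0):P a1@(0,3):P a3@(4,0):R
t=4: a0@(4,0):P a1@(4,3):P a3@(3,0):R
t=5: a0@(3,0):P a1@(3,3):P a3@(2,0):R
t=6: a0@(2,0):P a1@(2,3):P a3@(1,0):R

no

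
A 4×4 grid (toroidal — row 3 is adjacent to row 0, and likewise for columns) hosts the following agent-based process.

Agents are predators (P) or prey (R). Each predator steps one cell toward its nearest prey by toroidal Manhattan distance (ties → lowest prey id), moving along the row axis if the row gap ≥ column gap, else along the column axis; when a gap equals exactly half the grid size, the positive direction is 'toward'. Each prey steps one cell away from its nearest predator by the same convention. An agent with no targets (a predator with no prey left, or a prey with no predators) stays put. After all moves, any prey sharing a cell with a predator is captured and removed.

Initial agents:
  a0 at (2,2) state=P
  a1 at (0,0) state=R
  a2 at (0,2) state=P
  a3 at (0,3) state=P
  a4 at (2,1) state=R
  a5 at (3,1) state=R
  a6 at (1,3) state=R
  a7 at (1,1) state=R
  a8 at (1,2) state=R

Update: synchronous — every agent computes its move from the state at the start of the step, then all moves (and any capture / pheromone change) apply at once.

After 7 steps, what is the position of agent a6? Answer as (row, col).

t=1: a0@(2,1):P a1@(0,1):R a2@(1,2):P a3@(0,0):P a4@(2,0):R a5@(0,1):R a6@(2,3):R a7@(0,1):R a8@(0,2):R
t=2: a0@(2,0):P a2@(0,2):P a3@(0,1):P a4@(2,3):R a6@(2,2):R a8@(3,2):R
t=3: a0@(2,3):P a2@(3,2):P a3@(3,1):P a4@(2,2):R a6@(2,1):R a8@(2,2):R
t=4: a0@(2,2):P a2@(2,2):P a3@(2,1):P a6@(1,1):R
t=5: a0@(1,2):P a2@(1,2):P a3@(1,1):P a6@(0,1):R
t=6: a0@(0,2):P a2@(0,2):P a3@(0,1):P a6@(3,1):R
t=7: a0@(3,2):P a2@(3,2):P a3@(3,1):P a6@(2,1):R

(2, 1)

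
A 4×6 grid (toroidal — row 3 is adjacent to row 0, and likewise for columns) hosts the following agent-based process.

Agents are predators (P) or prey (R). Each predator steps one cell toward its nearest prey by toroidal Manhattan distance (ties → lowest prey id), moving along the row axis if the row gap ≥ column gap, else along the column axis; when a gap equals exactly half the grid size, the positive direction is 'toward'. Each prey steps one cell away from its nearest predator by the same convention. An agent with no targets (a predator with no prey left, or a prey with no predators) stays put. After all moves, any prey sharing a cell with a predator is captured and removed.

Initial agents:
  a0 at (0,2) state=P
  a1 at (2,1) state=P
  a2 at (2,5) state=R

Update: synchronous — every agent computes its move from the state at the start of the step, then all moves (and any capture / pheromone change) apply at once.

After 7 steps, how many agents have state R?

1

t=1: a0@(0,3):P a1@(2,0):P a2@(2,4):R
t=2: a0@(1,3):P a1@(2,5):P a2@(2,3):R
t=3: a0@(2,3):P a1@(2,4):P a2@(3,3):R
t=4: a0@(3,3):P a1@(3,4):P a2@(0,3):R
t=5: a0@(0,3):P a1@(0,4):P a2@(1,3):R
t=6: a0@(1,3):P a1@(1,4):P a2@(2,3):R
t=7: a0@(2,3):P a1@(2,4):P a2@(3,3):R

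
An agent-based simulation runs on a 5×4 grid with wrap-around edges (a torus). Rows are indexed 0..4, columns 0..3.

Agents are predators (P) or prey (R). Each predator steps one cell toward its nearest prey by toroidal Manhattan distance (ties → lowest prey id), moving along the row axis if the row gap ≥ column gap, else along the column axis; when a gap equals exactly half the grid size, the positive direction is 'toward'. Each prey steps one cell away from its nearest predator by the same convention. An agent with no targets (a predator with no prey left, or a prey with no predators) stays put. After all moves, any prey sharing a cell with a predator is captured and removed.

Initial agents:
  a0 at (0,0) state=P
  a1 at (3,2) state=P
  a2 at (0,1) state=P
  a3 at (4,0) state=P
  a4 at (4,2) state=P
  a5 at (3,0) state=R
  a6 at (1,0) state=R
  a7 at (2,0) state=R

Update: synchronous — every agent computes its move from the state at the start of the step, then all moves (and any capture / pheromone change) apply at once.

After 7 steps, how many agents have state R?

t=1: a0@(1,0):P a1@(3,3):P a2@(1,1):P a3@(3,0):P a4@(4,3):P a5@(2,0):R a6@(2,0):R
t=2: a0@(2,0):P a1@(2,3):P a2@(2,1):P a3@(2,0):P a4@(3,3):P a5@(3,0):R a6@(3,0):R
t=3: a0@(3,0):P a1@(3,3):P a2@(3,1):P a3@(3,0):P a4@(3,0):P a5@(4,0):R a6@(4,0):R
t=4: a0@(4,0):P a1@(4,3):P a2@(4,1):P a3@(4,0):P a4@(4,0):P a5@(0,0):R a6@(0,0):R
t=5: a0@(0,0):P a1@(0,3):P a2@(0,1):P a3@(0,0):P a4@(0,0):P a5@(1,0):R a6@(1,0):R
t=6: a0@(1,0):P a1@(1,3):P a2@(1,1):P a3@(1,0):P a4@(1,0):P a5@(2,0):R a6@(2,0):R
t=7: a0@(2,0):P a1@(2,3):P a2@(2,1):P a3@(2,0):P a4@(2,0):P a5@(3,0):R a6@(3,0):R

2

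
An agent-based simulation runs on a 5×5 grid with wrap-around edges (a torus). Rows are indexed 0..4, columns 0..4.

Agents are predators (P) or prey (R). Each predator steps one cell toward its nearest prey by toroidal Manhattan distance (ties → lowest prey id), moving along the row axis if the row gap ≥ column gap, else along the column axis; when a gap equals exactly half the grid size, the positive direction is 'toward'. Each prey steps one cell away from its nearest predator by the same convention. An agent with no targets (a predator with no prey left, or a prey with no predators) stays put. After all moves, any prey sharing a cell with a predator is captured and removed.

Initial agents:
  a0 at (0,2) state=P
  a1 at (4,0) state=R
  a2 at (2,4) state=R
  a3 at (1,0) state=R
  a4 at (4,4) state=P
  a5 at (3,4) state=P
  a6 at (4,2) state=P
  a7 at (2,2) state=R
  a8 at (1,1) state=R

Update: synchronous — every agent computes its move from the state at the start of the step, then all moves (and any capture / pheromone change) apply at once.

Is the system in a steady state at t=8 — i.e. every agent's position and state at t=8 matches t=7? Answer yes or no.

yes

t=1: a0@(1,2):P a2@(1,4):R a3@(1,4):R a4@(4,0):P a5@(2,4):P a6@(4,1):P a7@(3,2):R a8@(2,1):R
t=2: a0@(1,3):P a2@(0,4):R a3@(0,4):R a4@(0,0):P a5@(1,4):P a6@(3,1):P a7@(4,2):R
t=3: a0@(0,3):P a4@(0,4):P a5@(0,4):P a6@(4,1):P a7@(0,2):R
t=4: a0@(0,2):P a4@(0,3):P a5@(0,3):P a6@(0,1):P
t=5: (unchanged — steady state)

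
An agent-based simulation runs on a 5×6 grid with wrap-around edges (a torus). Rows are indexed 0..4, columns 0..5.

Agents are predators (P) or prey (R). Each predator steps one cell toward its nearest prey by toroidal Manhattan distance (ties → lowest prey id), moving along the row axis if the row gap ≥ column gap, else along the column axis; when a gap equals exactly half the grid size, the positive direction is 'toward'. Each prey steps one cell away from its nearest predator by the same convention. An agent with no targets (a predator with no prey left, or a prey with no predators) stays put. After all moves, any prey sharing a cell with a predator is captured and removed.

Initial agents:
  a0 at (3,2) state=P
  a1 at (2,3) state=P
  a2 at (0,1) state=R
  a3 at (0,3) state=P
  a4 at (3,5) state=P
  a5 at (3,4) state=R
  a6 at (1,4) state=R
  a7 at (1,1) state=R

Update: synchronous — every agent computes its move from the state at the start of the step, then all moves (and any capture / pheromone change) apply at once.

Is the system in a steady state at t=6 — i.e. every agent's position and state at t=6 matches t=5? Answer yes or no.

t=1: a0@(3,3):P a1@(3,3):P a2@(0,0):R a3@(0,2):P a4@(3,4):P a6@(0,4):R a7@(0,1):R
t=2: a0@(4,3):P a1@(4,3):P a2@(0,5):R a3@(0,1):P a4@(4,4):P a6@(0,5):R a7@(0,0):R
t=3: a0@(4,4):P a1@(4,4):P a3@(0,0):P a4@(0,4):P a7@(0,5):R
t=4: a0@(0,4):P a1@(0,4):P a3@(0,5):P a4@(0,5):P
t=5: (unchanged — steady state)

yes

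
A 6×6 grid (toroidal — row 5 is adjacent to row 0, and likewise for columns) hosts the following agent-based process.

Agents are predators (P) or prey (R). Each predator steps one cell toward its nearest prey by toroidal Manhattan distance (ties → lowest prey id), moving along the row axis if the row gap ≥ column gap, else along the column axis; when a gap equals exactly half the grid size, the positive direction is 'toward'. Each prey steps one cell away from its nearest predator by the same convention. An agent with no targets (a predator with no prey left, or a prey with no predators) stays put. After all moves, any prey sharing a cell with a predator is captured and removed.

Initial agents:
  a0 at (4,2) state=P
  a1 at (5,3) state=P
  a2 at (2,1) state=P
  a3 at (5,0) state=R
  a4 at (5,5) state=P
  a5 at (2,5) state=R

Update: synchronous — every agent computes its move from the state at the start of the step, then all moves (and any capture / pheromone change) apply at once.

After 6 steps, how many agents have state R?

2

t=1: a0@(4,1):P a1@(5,4):P a2@(2,0):P a3@(5,1):R a4@(5,0):P a5@(2,4):R
t=2: a0@(5,1):P a1@(5,5):P a2@(2,5):P a3@(0,1):R a4@(5,1):P a5@(2,3):R
t=3: a0@(0,1):P a1@(5,0):P a2@(2,4):P a3@(1,1):R a4@(0,1):P a5@(2,2):R
t=4: a0@(1,1):P a1@(0,0):P a2@(2,3):P a3@(2,1):R a4@(1,1):P a5@(2,1):R
t=5: a0@(2,1):P a1@(1,0):P a2@(2,2):P a3@(3,1):R a4@(2,1):P a5@(3,1):R
t=6: a0@(3,1):P a1@(2,0):P a2@(3,2):P a3@(4,1):R a4@(3,1):P a5@(4,1):R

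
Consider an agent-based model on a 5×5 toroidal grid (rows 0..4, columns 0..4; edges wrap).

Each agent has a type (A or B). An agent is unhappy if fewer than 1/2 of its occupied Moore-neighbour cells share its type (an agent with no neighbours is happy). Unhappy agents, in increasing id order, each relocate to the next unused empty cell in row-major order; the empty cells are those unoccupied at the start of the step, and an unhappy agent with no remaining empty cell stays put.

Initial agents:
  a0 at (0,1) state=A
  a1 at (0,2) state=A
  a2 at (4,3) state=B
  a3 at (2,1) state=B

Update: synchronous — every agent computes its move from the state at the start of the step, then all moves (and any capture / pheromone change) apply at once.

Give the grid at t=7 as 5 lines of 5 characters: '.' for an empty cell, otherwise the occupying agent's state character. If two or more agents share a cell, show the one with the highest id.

BAA..
.....
.B...
.....
.....

t=1: a0@(0,1):A a1@(0,2):A a2@(0,0):B a3@(2,1):B
t=2: a0@(0,1):A a1@(0,2):A a2@(0,3):B a3@(2,1):B
t=3: a0@(0,1):A a1@(0,2):A a2@(0,0):B a3@(2,1):B
t=4: a0@(0,1):A a1@(0,2):A a2@(0,3):B a3@(2,1):B
t=5: a0@(0,1):A a1@(0,2):A a2@(0,0):B a3@(2,1):B
t=6: a0@(0,1):A a1@(0,2):A a2@(0,3):B a3@(2,1):B
t=7: a0@(0,1):A a1@(0,2):A a2@(0,0):B a3@(2,1):B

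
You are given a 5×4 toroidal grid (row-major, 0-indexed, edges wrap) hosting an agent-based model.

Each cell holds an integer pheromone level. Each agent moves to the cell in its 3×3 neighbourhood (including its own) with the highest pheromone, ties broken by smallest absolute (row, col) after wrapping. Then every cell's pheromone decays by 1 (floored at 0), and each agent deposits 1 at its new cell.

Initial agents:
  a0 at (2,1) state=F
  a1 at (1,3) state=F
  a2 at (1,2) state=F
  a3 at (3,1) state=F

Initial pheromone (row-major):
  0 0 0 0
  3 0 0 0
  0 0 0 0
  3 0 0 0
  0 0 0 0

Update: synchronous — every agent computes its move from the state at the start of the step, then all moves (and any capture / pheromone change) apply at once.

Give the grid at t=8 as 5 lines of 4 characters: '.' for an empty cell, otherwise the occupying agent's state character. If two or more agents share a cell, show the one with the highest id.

....
F...
....
F...
....

t=1: a0@(1,0) a1@(1,0) a2@(0,1) a3@(3,0) | pheromone: 0 1 0 0 / 4 0 0 0 / 0 0 0 0 / 3 0 0 0 / 0 0 0 0
t=2: a0@(1,0) a1@(1,0) a2@(1,0) a3@(3,0) | pheromone: 0 0 0 0 / 6 0 0 0 / 0 0 0 0 / 3 0 0 0 / 0 0 0 0
t=3: a0@(1,0) a1@(1,0) a2@(1,0) a3@(3,0) | pheromone: 0 0 0 0 / 8 0 0 0 / 0 0 0 0 / 3 0 0 0 / 0 0 0 0
t=4: a0@(1,0) a1@(1,0) a2@(1,0) a3@(3,0) | pheromone: 0 0 0 0 / 10 0 0 0 / 0 0 0 0 / 3 0 0 0 / 0 0 0 0
t=5: a0@(1,0) a1@(1,0) a2@(1,0) a3@(3,0) | pheromone: 0 0 0 0 / 12 0 0 0 / 0 0 0 0 / 3 0 0 0 / 0 0 0 0
t=6: a0@(1,0) a1@(1,0) a2@(1,0) a3@(3,0) | pheromone: 0 0 0 0 / 14 0 0 0 / 0 0 0 0 / 3 0 0 0 / 0 0 0 0
t=7: a0@(1,0) a1@(1,0) a2@(1,0) a3@(3,0) | pheromone: 0 0 0 0 / 16 0 0 0 / 0 0 0 0 / 3 0 0 0 / 0 0 0 0
t=8: a0@(1,0) a1@(1,0) a2@(1,0) a3@(3,0) | pheromone: 0 0 0 0 / 18 0 0 0 / 0 0 0 0 / 3 0 0 0 / 0 0 0 0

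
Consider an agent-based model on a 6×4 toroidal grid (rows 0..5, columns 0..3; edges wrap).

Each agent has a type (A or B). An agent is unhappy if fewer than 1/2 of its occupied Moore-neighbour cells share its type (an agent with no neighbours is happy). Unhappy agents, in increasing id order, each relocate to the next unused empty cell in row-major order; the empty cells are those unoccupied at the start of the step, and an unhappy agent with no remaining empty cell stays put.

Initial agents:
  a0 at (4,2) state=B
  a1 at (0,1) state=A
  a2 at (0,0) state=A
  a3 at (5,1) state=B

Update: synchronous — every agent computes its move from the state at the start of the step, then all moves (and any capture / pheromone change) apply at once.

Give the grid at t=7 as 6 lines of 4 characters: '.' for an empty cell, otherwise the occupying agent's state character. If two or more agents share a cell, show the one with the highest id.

AAB.
....
....
....
..B.
....

t=1: a0@(4,2):B a1@(0,1):A a2@(0,0):A a3@(0,2):B
t=2: a0@(4,2):B a1@(0,1):A a2@(0,0):A a3@(0,3):B
t=3: a0@(4,2):B a1@(0,1):A a2@(0,0):A a3@(0,2):B
t=4: a0@(4,2):B a1@(0,1):A a2@(0,0):A a3@(0,3):B
t=5: a0@(4,2):B a1@(0,1):A a2@(0,0):A a3@(0,2):B
t=6: a0@(4,2):B a1@(0,1):A a2@(0,0):A a3@(0,3):B
t=7: a0@(4,2):B a1@(0,1):A a2@(0,0):A a3@(0,2):B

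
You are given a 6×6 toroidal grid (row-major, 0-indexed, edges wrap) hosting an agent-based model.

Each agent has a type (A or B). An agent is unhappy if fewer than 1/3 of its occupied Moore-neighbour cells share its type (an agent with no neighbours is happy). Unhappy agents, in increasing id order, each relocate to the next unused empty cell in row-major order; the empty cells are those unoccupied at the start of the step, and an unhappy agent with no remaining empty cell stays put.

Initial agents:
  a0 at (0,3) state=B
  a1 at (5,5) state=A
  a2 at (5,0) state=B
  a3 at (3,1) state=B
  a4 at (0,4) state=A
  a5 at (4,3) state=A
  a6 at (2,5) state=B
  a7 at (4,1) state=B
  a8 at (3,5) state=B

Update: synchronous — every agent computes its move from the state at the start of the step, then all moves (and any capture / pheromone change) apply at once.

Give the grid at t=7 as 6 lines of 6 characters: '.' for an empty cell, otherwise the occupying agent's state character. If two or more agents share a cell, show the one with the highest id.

B...A.
......
.....B
.B...B
.B.A..
B....A

t=1: a0@(0,0):B a1@(5,5):A a2@(5,0):B a3@(3,1):B a4@(0,4):A a5@(4,3):A a6@(2,5):B a7@(4,1):B a8@(3,5):B
t=2: (unchanged — steady state)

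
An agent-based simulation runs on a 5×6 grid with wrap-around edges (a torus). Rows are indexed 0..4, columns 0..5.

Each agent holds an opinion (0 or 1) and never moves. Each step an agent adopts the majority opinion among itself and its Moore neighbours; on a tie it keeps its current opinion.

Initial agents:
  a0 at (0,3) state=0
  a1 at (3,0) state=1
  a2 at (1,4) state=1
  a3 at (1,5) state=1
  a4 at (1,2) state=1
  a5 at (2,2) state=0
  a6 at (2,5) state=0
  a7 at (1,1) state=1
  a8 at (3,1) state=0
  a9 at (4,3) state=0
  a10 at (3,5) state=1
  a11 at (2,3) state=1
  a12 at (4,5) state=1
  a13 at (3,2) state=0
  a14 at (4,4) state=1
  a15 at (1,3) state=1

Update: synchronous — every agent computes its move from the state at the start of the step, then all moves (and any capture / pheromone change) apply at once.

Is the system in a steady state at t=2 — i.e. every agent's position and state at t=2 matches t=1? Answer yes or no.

yes

t=1: a0@(0,3):1 a1@(3,0):1 a2@(1,4):1 a3@(1,5):1 a4@(1,2):1 a5@(2,2):1 a6@(2,5):1 a7@(1,1):1 a8@(3,1):0 a9@(4,3):0 a10@(3,5):1 a11@(2,3):1 a12@(4,5):1 a13@(3,2):0 a14@(4,4):1 a15@(1,3):1
t=2: (unchanged — steady state)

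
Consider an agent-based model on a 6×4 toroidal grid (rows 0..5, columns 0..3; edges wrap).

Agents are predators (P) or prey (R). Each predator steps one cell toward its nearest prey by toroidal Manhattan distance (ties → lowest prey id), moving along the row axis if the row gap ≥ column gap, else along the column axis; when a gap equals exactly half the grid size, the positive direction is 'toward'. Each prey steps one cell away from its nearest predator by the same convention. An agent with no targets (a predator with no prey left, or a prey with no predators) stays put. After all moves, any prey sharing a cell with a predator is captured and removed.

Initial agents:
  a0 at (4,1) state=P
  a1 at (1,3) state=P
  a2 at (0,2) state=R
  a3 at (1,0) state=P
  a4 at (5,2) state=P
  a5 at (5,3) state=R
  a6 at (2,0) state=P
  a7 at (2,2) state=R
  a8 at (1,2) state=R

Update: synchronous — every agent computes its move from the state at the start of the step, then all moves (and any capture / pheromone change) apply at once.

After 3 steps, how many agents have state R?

2

t=1: a0@(5,1):P a1@(1,2):P a3@(1,1):P a4@(0,2):P a5@(5,0):R a6@(2,1):P a7@(3,2):R
t=2: a0@(5,0):P a1@(2,2):P a3@(0,1):P a4@(0,3):P a5@(5,3):R a6@(3,1):P a7@(4,2):R
t=3: a0@(5,3):P a1@(3,2):P a3@(0,2):P a4@(5,3):P a5@(5,2):R a6@(4,1):P a7@(5,2):R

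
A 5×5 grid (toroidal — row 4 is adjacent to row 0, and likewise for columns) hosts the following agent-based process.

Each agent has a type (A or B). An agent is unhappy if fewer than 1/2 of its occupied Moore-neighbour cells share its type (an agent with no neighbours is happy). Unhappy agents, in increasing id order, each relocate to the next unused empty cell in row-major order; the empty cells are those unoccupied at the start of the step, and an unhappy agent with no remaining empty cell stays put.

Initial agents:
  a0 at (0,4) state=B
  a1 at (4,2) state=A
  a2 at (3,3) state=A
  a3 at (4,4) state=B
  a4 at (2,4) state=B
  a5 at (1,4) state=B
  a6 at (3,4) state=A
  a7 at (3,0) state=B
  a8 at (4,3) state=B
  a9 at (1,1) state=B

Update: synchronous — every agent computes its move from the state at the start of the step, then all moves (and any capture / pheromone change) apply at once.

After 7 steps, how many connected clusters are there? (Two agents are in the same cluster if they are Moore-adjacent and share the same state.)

t=1: a0@(0,4):B a1@(4,2):A a2@(0,0):A a3@(4,4):B a4@(2,4):B a5@(1,4):B a6@(0,1):A a7@(3,0):B a8@(0,2):B a9@(1,1):B
t=2: a0@(0,4):B a1@(4,2):A a2@(0,3):A a3@(4,4):B a4@(2,4):B a5@(1,4):B a6@(0,1):A a7@(3,0):B a8@(1,0):B a9@(1,2):B
t=3: a0@(0,4):B a1@(4,2):A a2@(0,0):A a3@(4,4):B a4@(2,4):B a5@(1,4):B a6@(0,2):A a7@(3,0):B a8@(1,0):B a9@(1,1):B
t=4: a0@(0,4):B a1@(4,2):A a2@(0,1):A a3@(4,4):B a4@(2,4):B a5@(1,4):B a6@(0,2):A a7@(3,0):B a8@(1,0):B a9@(0,3):B
t=5: (unchanged — steady state)

2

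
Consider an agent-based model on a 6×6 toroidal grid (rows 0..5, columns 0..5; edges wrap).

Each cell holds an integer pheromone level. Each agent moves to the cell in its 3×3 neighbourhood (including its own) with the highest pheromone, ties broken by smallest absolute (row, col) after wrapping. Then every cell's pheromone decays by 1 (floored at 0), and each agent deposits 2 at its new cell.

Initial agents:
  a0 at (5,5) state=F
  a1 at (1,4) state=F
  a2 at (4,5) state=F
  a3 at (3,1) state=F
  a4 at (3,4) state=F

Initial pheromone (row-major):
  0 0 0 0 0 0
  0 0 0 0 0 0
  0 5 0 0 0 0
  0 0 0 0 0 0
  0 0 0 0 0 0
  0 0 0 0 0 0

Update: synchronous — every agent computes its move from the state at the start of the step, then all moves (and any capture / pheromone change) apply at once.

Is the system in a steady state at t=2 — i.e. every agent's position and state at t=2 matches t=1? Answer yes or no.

t=1: a0@(0,0) a1@(0,3) a2@(3,0) a3@(2,1) a4@(2,3) | pheromone: 2 0 0 2 0 0 / 0 0 0 0 0 0 / 0 6 0 2 0 0 / 2 0 0 0 0 0 / 0 0 0 0 0 0 / 0 0 0 0 0 0
t=2: a0@(0,0) a1@(0,3) a2@(2,1) a3@(2,1) a4@(2,3) | pheromone: 3 0 0 3 0 0 / 0 0 0 0 0 0 / 0 9 0 3 0 0 / 1 0 0 0 0 0 / 0 0 0 0 0 0 / 0 0 0 0 0 0

no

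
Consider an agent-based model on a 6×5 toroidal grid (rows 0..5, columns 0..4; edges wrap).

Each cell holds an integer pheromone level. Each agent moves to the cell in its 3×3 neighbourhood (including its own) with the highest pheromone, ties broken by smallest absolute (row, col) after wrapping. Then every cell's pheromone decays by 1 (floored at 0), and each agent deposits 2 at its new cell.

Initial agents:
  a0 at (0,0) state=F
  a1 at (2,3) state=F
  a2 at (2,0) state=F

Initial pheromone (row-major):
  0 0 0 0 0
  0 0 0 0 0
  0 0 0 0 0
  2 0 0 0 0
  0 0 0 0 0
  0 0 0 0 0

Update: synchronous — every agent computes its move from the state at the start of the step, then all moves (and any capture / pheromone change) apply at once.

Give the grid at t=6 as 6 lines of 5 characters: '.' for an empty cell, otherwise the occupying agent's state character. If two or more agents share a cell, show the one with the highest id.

t=1: a0@(0,0) a1@(1,2) a2@(3,0) | pheromone: 2 0 0 0 0 / 0 0 2 0 0 / 0 0 0 0 0 / 3 0 0 0 0 / 0 0 0 0 0 / 0 0 0 0 0
t=2: a0@(0,0) a1@(1,2) a2@(3,0) | pheromone: 3 0 0 0 0 / 0 0 3 0 0 / 0 0 0 0 0 / 4 0 0 0 0 / 0 0 0 0 0 / 0 0 0 0 0
t=3: a0@(0,0) a1@(1,2) a2@(3,0) | pheromone: 4 0 0 0 0 / 0 0 4 0 0 / 0 0 0 0 0 / 5 0 0 0 0 / 0 0 0 0 0 / 0 0 0 0 0
t=4: a0@(0,0) a1@(1,2) a2@(3,0) | pheromone: 5 0 0 0 0 / 0 0 5 0 0 / 0 0 0 0 0 / 6 0 0 0 0 / 0 0 0 0 0 / 0 0 0 0 0
t=5: a0@(0,0) a1@(1,2) a2@(3,0) | pheromone: 6 0 0 0 0 / 0 0 6 0 0 / 0 0 0 0 0 / 7 0 0 0 0 / 0 0 0 0 0 / 0 0 0 0 0
t=6: a0@(0,0) a1@(1,2) a2@(3,0) | pheromone: 7 0 0 0 0 / 0 0 7 0 0 / 0 0 0 0 0 / 8 0 0 0 0 / 0 0 0 0 0 / 0 0 0 0 0

F....
..F..
.....
F....
.....
.....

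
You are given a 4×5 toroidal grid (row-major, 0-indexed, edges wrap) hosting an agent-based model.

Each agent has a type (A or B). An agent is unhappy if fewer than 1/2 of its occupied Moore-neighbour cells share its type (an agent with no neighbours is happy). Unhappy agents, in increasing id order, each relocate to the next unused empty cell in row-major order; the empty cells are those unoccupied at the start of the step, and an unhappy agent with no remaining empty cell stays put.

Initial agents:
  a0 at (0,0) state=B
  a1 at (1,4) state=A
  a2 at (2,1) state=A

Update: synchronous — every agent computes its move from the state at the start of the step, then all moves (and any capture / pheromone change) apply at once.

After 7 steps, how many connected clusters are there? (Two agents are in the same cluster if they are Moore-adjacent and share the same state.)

3

t=1: a0@(0,1):B a1@(0,2):A a2@(2,1):A
t=2: a0@(0,0):B a1@(0,3):A a2@(2,1):A
t=3: (unchanged — steady state)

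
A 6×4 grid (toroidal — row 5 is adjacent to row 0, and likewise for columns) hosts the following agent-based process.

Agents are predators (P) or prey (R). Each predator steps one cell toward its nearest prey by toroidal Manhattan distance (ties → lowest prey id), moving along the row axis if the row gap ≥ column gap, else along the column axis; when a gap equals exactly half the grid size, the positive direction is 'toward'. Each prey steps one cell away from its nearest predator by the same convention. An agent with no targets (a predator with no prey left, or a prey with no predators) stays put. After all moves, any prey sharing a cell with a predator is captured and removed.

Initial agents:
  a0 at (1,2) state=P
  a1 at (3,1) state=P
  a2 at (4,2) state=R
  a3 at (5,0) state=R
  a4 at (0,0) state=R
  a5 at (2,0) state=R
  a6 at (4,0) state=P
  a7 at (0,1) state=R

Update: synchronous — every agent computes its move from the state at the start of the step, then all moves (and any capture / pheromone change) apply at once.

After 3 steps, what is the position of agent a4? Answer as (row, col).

t=1: a0@(0,2):P a1@(4,1):P a2@(5,2):R a3@(0,0):R a4@(1,0):R a5@(1,0):R a6@(5,0):P a7@(5,1):R
t=2: a0@(5,2):P a1@(5,1):P a2@(4,2):R a3@(1,0):R a4@(2,0):R a5@(2,0):R a6@(0,0):P a7@(0,1):R
t=3: a0@(4,2):P a1@(0,1):P a2@(3,2):R a3@(2,0):R a4@(3,0):R a5@(3,0):R a6@(1,0):P a7@(1,1):R

(3, 0)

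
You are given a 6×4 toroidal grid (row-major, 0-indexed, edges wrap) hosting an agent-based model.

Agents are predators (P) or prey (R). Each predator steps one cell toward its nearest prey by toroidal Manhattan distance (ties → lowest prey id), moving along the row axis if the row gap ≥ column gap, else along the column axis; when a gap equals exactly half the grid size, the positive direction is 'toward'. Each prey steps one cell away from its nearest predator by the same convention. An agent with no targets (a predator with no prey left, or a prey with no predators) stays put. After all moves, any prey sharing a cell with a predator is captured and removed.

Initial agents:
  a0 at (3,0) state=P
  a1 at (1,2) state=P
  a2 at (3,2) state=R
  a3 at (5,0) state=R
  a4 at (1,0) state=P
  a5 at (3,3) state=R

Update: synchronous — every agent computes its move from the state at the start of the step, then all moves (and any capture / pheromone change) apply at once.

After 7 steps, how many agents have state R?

2

t=1: a0@(3,3):P a1@(2,2):P a2@(3,1):R a4@(0,0):P a5@(3,2):R
t=2: a0@(3,2):P a1@(3,2):P a2@(3,0):R a4@(1,0):P a5@(3,1):R
t=3: a0@(3,1):P a1@(3,1):P a2@(3,3):R a4@(2,0):P a5@(3,0):R
t=4: a0@(3,0):P a1@(3,0):P a2@(3,2):R a4@(3,0):P a5@(3,3):R
t=5: a0@(3,3):P a1@(3,3):P a2@(3,1):R a4@(3,3):P a5@(3,2):R
t=6: a0@(3,2):P a1@(3,2):P a2@(3,0):R a4@(3,2):P a5@(3,1):R
t=7: a0@(3,1):P a1@(3,1):P a2@(3,3):R a4@(3,1):P a5@(3,0):R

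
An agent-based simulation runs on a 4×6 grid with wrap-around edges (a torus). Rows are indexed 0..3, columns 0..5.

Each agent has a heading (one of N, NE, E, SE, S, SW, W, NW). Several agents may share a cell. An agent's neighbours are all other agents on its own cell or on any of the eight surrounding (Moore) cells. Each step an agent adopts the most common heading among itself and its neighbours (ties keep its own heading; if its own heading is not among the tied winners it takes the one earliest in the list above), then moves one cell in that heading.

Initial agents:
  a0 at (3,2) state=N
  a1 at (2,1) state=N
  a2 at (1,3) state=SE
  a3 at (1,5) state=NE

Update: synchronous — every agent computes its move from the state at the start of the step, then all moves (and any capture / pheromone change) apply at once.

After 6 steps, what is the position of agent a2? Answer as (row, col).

(1, 2)

t=1: a0@(2,2):N a1@(1,1):N a2@(2,4):SE a3@(0,0):NE
t=2: a0@(1,2):N a1@(0,1):N a2@(3,5):SE a3@(3,1):NE
t=3: a0@(0,2):N a1@(3,1):N a2@(0,0):SE a3@(2,2):NE
t=4: a0@(3,2):N a1@(2,1):N a2@(1,1):SE a3@(1,3):NE
t=5: a0@(2,2):N a1@(1,1):N a2@(2,2):SE a3@(0,4):NE
t=6: a0@(1,2):N a1@(0,1):N a2@(1,2):N a3@(3,5):NE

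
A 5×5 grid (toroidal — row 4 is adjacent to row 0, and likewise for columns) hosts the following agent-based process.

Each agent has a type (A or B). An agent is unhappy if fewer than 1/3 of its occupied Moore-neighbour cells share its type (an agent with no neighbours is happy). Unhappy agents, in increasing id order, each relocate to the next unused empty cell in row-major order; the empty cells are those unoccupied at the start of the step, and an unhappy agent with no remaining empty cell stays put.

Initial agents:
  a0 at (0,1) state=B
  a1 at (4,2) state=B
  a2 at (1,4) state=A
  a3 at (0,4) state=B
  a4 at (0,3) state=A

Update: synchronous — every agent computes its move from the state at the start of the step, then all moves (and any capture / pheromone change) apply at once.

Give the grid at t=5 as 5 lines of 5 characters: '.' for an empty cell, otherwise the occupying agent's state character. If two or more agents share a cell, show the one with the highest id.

BB.A.
....A
.....
.....
..B..

t=1: a0@(0,1):B a1@(4,2):B a2@(1,4):A a3@(0,0):B a4@(0,3):A
t=2: (unchanged — steady state)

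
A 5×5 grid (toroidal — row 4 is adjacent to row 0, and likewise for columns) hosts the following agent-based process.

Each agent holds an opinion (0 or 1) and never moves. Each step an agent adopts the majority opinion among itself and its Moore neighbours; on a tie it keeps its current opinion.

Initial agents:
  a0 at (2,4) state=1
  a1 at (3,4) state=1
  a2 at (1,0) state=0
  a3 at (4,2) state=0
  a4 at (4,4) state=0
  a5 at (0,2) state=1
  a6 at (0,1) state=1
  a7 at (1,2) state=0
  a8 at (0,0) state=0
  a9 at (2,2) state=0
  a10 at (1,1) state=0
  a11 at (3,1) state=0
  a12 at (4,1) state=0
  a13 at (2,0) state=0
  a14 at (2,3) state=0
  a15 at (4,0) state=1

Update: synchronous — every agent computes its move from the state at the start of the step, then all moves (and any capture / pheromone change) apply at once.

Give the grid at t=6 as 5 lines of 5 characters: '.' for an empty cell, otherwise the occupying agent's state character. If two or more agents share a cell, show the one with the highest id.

000..
000..
0.000
.0..0
000.0

t=1: a0@(2,4):0 a1@(3,4):1 a2@(1,0):0 a3@(4,2):0 a4@(4,4):0 a5@(0,2):0 a6@(0,1):0 a7@(1,2):0 a8@(0,0):0 a9@(2,2):0 a10@(1,1):0 a11@(3,1):0 a12@(4,1):0 a13@(2,0):0 a14@(2,3):0 a15@(4,0):0
t=2: a0@(2,4):0 a1@(3,4):0 a2@(1,0):0 a3@(4,2):0 a4@(4,4):0 a5@(0,2):0 a6@(0,1):0 a7@(1,2):0 a8@(0,0):0 a9@(2,2):0 a10@(1,1):0 a11@(3,1):0 a12@(4,1):0 a13@(2,0):0 a14@(2,3):0 a15@(4,0):0
t=3: (unchanged — steady state)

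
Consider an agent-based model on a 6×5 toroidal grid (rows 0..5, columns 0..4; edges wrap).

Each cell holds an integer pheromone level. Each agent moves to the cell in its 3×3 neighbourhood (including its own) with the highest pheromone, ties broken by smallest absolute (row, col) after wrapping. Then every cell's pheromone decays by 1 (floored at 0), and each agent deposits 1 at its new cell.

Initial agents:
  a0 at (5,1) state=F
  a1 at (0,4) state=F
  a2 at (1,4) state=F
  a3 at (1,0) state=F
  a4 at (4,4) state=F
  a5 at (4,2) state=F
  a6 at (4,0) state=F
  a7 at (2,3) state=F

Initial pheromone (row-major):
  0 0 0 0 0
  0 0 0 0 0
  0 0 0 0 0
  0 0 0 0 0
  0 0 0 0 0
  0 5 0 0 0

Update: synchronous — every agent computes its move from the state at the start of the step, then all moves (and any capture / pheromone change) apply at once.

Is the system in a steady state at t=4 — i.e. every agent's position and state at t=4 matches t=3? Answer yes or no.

t=1: a0@(5,1) a1@(0,0) a2@(0,0) a3@(0,0) a4@(3,0) a5@(5,1) a6@(5,1) a7@(1,2) | pheromone: 3 0 0 0 0 / 0 0 1 0 0 / 0 0 0 0 0 / 1 0 0 0 0 / 0 0 0 0 0 / 0 7 0 0 0
t=2: a0@(5,1) a1@(5,1) a2@(5,1) a3@(5,1) a4@(3,0) a5@(5,1) a6@(5,1) a7@(1,2) | pheromone: 2 0 0 0 0 / 0 0 1 0 0 / 0 0 0 0 0 / 1 0 0 0 0 / 0 0 0 0 0 / 0 12 0 0 0
t=3: a0@(5,1) a1@(5,1) a2@(5,1) a3@(5,1) a4@(3,0) a5@(5,1) a6@(5,1) a7@(1,2) | pheromone: 1 0 0 0 0 / 0 0 1 0 0 / 0 0 0 0 0 / 1 0 0 0 0 / 0 0 0 0 0 / 0 17 0 0 0
t=4: a0@(5,1) a1@(5,1) a2@(5,1) a3@(5,1) a4@(3,0) a5@(5,1) a6@(5,1) a7@(1,2) | pheromone: 0 0 0 0 0 / 0 0 1 0 0 / 0 0 0 0 0 / 1 0 0 0 0 / 0 0 0 0 0 / 0 22 0 0 0

yes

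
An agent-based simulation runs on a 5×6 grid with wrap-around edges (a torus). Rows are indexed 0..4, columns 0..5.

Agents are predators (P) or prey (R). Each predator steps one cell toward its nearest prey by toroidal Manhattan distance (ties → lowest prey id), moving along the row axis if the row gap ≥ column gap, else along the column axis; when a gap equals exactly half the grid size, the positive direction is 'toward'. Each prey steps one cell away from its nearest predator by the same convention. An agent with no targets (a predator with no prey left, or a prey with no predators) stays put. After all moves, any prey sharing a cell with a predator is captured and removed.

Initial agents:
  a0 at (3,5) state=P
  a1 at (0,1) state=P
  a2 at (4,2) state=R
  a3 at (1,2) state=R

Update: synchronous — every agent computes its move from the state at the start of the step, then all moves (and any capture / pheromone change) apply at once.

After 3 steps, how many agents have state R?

2

t=1: a0@(3,0):P a1@(4,1):P a2@(3,2):R a3@(2,2):R
t=2: a0@(3,1):P a1@(3,1):P a2@(3,3):R a3@(2,3):R
t=3: a0@(3,2):P a1@(3,2):P a2@(3,4):R a3@(2,4):R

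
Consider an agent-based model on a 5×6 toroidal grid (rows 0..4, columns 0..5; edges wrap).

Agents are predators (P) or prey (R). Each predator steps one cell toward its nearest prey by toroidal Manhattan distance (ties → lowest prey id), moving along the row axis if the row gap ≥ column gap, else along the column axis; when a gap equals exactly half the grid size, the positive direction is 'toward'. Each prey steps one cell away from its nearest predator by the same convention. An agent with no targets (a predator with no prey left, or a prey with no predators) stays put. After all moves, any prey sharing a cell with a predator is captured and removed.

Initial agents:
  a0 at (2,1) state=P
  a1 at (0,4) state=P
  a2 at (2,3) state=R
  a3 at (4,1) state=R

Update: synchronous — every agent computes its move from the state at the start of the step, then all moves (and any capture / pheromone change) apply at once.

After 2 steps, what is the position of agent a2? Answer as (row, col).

t=1: a0@(2,2):P a1@(1,4):P a2@(2,4):R a3@(0,1):R
t=2: a0@(2,3):P a1@(2,4):P a2@(3,4):R a3@(4,1):R

(3, 4)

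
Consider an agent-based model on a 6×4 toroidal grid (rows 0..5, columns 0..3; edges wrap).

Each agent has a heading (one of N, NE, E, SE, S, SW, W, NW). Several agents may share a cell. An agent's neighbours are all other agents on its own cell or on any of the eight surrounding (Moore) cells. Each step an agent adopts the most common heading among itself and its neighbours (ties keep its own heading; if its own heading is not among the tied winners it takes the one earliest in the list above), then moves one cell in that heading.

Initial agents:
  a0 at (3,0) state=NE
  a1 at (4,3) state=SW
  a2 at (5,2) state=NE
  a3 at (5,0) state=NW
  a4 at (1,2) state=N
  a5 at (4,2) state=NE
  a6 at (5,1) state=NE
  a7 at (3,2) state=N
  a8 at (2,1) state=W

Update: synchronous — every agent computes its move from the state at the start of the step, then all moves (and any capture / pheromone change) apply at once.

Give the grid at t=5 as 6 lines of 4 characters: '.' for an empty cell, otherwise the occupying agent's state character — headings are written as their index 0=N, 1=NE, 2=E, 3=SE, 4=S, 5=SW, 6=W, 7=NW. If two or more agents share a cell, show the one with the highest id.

..11
....
..0.
.0..
11..
1..1

t=1: a0@(2,1):NE a1@(3,0):NE a2@(4,3):NE a3@(4,3):NW a4@(0,2):N a5@(3,3):NE a6@(4,2):NE a7@(2,2):N a8@(1,1):N
t=2: a0@(1,2):NE a1@(2,1):NE a2@(3,0):NE a3@(3,0):NE a4@(5,2):N a5@(2,0):NE a6@(3,3):NE a7@(1,2):N a8@(0,1):N
t=3: a0@(0,3):NE a1@(1,2):NE a2@(2,1):NE a3@(2,1):NE a4@(4,2):N a5@(1,1):NE a6@(2,0):NE a7@(0,2):N a8@(5,1):N
t=4: a0@(5,0):NE a1@(0,3):NE a2@(1,2):NE a3@(1,2):NE a4@(3,2):N a5@(0,2):NE a6@(1,1):NE a7@(5,3):NE a8@(4,1):N
t=5: a0@(4,1):NE a1@(5,0):NE a2@(0,3):NE a3@(0,3):NE a4@(2,2):N a5@(5,3):NE a6@(0,2):NE a7@(4,0):NE a8@(3,1):N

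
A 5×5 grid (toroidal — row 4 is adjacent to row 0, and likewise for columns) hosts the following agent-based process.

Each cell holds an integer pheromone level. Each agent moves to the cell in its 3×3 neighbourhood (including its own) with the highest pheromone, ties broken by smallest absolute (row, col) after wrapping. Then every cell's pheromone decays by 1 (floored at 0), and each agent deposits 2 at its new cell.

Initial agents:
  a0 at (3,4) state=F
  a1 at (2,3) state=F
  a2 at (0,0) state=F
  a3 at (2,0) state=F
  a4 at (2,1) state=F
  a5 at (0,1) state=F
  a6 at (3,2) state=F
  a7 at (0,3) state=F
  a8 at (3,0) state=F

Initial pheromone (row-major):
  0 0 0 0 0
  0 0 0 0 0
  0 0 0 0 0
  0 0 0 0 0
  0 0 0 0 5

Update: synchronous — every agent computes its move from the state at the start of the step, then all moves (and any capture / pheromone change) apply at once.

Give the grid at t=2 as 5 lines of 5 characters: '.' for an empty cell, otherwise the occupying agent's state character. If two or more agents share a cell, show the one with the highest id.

.....
F.F..
.....
.....
....F

t=1: a0@(4,4) a1@(1,2) a2@(4,4) a3@(1,0) a4@(1,0) a5@(0,0) a6@(2,1) a7@(4,4) a8@(4,4) | pheromone: 2 0 0 0 0 / 4 0 2 0 0 / 0 2 0 0 0 / 0 0 0 0 0 / 0 0 0 0 12
t=2: a0@(4,4) a1@(1,2) a2@(4,4) a3@(1,0) a4@(1,0) a5@(4,4) a6@(1,0) a7@(4,4) a8@(4,4) | pheromone: 1 0 0 0 0 / 9 0 3 0 0 / 0 1 0 0 0 / 0 0 0 0 0 / 0 0 0 0 21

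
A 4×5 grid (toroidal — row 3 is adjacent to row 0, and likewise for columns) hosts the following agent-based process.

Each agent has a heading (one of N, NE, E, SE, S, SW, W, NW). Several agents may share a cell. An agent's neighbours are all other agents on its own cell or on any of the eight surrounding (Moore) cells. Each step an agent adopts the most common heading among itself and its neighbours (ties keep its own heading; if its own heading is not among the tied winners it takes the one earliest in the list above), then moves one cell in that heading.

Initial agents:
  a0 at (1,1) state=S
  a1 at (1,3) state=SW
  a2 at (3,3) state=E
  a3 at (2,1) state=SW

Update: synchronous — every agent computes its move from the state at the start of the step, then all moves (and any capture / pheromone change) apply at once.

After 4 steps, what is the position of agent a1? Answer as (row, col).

t=1: a0@(2,1):S a1@(2,2):SW a2@(3,4):E a3@(3,0):SW
t=2: a0@(3,0):SW a1@(3,1):SW a2@(3,0):E a3@(0,4):SW
t=3: a0@(0,4):SW a1@(0,0):SW a2@(0,4):SW a3@(1,3):SW
t=4: a0@(1,3):SW a1@(1,4):SW a2@(1,3):SW a3@(2,2):SW

(1, 4)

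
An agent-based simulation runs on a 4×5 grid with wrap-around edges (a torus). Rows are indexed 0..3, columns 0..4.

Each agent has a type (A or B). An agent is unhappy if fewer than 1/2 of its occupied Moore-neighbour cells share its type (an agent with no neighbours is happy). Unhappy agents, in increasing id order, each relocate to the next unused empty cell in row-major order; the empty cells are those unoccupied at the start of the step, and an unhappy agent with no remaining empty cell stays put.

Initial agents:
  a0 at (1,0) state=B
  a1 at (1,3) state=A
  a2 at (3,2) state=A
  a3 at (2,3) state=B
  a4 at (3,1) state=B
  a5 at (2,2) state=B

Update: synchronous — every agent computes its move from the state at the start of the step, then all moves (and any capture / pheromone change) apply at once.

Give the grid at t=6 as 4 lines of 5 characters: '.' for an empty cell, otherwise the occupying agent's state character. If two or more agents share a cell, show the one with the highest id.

t=1: a0@(1,0):B a1@(0,0):A a2@(0,1):A a3@(0,2):B a4@(3,1):B a5@(2,2):B
t=2: a0@(0,3):B a1@(0,4):A a2@(1,1):A a3@(0,2):B a4@(3,1):B a5@(2,2):B
t=3: a0@(0,3):B a1@(0,0):A a2@(0,1):A a3@(0,2):B a4@(3,1):B a5@(2,2):B
t=4: a0@(0,3):B a1@(0,0):A a2@(0,4):A a3@(0,2):B a4@(3,1):B a5@(2,2):B
t=5: (unchanged — steady state)

A.BBA
.....
..B..
.B...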